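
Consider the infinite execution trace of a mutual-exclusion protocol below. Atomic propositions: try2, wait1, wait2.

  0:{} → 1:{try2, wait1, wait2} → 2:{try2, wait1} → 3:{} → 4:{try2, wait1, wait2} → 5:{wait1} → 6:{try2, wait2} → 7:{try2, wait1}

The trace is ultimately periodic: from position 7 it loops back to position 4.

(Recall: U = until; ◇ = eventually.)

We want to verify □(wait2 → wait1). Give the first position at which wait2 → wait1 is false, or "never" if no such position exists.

Check wait2 → wait1 at each position in order: 0 ✓, 1 ✓, 2 ✓, 3 ✓, 4 ✓, 5 ✓.
At position 6 the labels are {try2, wait2}, so wait2 → wait1 is false there. This is the first violation.

6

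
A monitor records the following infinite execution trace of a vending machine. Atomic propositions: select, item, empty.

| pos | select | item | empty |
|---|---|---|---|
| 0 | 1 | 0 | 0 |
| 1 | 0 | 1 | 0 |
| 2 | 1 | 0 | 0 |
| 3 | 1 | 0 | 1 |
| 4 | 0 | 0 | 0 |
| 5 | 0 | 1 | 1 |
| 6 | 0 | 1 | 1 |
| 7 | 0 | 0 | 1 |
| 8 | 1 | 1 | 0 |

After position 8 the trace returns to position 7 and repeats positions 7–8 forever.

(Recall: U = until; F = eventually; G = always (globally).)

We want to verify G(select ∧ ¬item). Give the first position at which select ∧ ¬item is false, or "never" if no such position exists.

1

Check select ∧ ¬item at each position in order: 0 ✓.
At position 1 the labels are {item}, so select ∧ ¬item is false there. This is the first violation.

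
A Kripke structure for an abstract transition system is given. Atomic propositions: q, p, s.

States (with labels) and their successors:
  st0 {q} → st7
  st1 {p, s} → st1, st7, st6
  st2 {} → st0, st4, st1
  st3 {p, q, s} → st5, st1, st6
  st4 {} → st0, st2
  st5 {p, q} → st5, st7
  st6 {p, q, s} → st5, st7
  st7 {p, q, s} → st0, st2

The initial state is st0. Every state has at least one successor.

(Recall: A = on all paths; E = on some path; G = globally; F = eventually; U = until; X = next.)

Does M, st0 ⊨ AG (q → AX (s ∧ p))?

States satisfying q → AX (s ∧ p): {st0, st1, st2, st4}.
States satisfying AG (q → AX (s ∧ p)): ∅.
st5 is reachable from st0 and violates q → AX (s ∧ p), so AG fails at st0.
st0 ∉ Sat(AG (q → AX (s ∧ p))).

No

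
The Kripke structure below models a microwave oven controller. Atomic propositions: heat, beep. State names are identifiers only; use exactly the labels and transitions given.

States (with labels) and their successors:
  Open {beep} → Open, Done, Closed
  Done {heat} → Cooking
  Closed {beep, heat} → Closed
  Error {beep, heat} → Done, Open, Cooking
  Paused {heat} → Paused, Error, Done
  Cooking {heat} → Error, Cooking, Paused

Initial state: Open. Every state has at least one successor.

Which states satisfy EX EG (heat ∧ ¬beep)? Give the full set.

{Open, Done, Error, Paused, Cooking}

States satisfying EG (heat ∧ ¬beep): {Done, Paused, Cooking}.
States satisfying EX EG (heat ∧ ¬beep): {Open, Done, Error, Paused, Cooking}.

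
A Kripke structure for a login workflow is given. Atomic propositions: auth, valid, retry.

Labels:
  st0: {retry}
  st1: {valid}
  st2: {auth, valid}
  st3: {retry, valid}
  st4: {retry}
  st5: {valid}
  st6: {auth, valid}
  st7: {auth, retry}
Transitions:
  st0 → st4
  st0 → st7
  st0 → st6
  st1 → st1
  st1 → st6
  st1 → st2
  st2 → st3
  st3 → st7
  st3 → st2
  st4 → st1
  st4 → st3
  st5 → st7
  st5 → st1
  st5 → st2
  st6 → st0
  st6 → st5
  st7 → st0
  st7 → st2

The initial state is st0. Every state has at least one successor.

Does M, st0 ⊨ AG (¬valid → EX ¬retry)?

Satisfied

States satisfying ¬valid → EX ¬retry: {st0, st1, st2, st3, st4, st5, st6, st7}.
States satisfying AG (¬valid → EX ¬retry): {st0, st1, st2, st3, st4, st5, st6, st7}.
Every state reachable from st0 satisfies ¬valid → EX ¬retry.
st0 ∈ Sat(AG (¬valid → EX ¬retry)).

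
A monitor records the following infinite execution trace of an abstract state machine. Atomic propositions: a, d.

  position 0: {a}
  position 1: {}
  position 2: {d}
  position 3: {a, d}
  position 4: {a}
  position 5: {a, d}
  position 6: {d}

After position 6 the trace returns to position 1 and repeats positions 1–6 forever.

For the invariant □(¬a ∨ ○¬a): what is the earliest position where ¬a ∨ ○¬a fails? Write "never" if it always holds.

3

Check ¬a ∨ ○¬a at each position in order: 0 ✓, 1 ✓, 2 ✓.
At position 3 the labels are {a, d} and the next position 4 has {a}, so ¬a ∨ ○¬a is false there. This is the first violation.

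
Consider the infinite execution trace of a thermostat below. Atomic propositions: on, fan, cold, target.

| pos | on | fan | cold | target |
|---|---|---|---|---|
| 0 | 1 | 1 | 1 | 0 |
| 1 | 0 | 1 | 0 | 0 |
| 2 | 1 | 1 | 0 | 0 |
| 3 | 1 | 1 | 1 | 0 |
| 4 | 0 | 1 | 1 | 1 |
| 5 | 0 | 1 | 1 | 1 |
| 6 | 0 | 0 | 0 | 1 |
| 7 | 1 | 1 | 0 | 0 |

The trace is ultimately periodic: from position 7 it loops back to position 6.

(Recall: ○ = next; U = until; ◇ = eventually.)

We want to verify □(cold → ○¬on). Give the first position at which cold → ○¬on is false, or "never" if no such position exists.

never

cold → ○¬on holds at every position 0..7, and those are all the positions the trace ever visits, so the invariant □(cold → ○¬on) is never violated.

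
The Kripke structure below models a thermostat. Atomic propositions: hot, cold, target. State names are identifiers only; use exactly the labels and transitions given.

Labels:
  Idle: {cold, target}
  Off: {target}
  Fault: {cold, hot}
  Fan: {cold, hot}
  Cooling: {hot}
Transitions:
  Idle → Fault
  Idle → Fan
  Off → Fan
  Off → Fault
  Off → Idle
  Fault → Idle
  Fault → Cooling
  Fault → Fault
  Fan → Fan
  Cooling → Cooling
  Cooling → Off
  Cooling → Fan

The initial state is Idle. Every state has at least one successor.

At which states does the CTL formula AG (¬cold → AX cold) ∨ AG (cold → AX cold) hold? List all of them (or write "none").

{Fan}

States satisfying ¬cold → AX cold: {Idle, Off, Fault, Fan}.
States satisfying AG (¬cold → AX cold): {Fan}.
States satisfying cold → AX cold: {Idle, Off, Fan, Cooling}.
States satisfying AG (cold → AX cold): {Fan}.
States satisfying AG (¬cold → AX cold) ∨ AG (cold → AX cold): {Fan}.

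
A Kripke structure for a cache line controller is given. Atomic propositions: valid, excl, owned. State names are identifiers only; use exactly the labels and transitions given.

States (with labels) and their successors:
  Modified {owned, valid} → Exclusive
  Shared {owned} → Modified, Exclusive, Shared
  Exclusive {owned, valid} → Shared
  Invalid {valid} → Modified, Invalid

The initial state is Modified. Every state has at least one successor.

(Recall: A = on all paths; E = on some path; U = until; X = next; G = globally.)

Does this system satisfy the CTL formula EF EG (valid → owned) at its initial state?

States satisfying EG (valid → owned): {Modified, Shared, Exclusive}.
States satisfying EF EG (valid → owned): {Modified, Shared, Exclusive, Invalid}.
Some path from Modified reaches a state where EG (valid → owned) holds.
Modified ∈ Sat(EF EG (valid → owned)).

Yes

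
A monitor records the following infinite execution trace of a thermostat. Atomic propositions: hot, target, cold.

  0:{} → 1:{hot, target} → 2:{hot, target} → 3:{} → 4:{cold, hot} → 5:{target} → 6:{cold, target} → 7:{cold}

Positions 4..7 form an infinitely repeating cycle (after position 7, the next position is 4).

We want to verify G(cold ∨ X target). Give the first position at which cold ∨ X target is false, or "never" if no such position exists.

Check cold ∨ X target at each position in order: 0 ✓, 1 ✓.
At position 2 the labels are {hot, target} and the next position 3 has {}, so cold ∨ X target is false there. This is the first violation.

2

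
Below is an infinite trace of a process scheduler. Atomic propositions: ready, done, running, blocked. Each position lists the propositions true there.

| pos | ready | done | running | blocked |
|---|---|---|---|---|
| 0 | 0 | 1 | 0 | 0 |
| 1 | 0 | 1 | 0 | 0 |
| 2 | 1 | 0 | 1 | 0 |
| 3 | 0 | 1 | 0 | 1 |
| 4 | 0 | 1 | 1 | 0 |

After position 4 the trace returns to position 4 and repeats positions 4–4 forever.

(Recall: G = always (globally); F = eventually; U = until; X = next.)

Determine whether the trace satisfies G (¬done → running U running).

Yes

¬done → running U running holds at every position 0..4, and those are all positions ever visited, so G (¬done → running U running) holds.
Positions where ¬done holds: 2.
Check running U running at each: 2→ok.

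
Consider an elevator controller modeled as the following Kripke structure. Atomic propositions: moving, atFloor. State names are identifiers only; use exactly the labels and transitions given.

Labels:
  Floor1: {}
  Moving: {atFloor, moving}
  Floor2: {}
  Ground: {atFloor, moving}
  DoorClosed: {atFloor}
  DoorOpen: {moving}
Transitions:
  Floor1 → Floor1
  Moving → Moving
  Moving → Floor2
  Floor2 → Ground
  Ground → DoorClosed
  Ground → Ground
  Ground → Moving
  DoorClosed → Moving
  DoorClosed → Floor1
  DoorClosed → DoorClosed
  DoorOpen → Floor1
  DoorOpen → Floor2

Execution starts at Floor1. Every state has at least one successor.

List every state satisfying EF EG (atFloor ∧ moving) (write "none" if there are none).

States satisfying EG (atFloor ∧ moving): {Moving, Ground}.
States satisfying EF EG (atFloor ∧ moving): {Moving, Floor2, Ground, DoorClosed, DoorOpen}.

{Moving, Floor2, Ground, DoorClosed, DoorOpen}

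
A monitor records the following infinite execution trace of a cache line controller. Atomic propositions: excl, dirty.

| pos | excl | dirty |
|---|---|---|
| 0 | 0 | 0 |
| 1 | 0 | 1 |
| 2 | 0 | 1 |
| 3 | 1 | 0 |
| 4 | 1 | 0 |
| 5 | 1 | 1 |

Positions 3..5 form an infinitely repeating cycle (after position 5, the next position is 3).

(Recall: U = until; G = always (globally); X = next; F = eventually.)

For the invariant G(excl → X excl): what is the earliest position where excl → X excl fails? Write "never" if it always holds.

excl → X excl holds at every position 0..5, and those are all the positions the trace ever visits, so the invariant G(excl → X excl) is never violated.

never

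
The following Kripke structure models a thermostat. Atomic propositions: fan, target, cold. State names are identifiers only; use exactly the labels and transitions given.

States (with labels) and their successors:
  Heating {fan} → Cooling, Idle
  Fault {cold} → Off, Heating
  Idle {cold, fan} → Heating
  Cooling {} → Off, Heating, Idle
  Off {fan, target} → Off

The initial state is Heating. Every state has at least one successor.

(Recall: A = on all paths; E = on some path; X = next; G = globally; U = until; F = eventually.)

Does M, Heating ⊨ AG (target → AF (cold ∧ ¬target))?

Does not hold

States satisfying target → AF (cold ∧ ¬target): {Heating, Fault, Idle, Cooling}.
States satisfying AG (target → AF (cold ∧ ¬target)): ∅.
Off is reachable from Heating and violates target → AF (cold ∧ ¬target), so AG fails at Heating.
Heating ∉ Sat(AG (target → AF (cold ∧ ¬target))).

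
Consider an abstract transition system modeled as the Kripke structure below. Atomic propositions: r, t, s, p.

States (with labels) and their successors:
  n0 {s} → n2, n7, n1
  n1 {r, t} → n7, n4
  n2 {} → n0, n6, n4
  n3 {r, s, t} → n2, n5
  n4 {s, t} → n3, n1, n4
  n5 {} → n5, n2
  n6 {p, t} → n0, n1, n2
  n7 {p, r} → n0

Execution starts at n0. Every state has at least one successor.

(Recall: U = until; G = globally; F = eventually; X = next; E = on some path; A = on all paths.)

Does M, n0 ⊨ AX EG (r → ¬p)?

States satisfying EG (r → ¬p): {n0, n1, n2, n3, n4, n5, n6}.
States satisfying AX EG (r → ¬p): {n2, n3, n4, n5, n6, n7}.
n0 ∉ Sat(AX EG (r → ¬p)).

Violated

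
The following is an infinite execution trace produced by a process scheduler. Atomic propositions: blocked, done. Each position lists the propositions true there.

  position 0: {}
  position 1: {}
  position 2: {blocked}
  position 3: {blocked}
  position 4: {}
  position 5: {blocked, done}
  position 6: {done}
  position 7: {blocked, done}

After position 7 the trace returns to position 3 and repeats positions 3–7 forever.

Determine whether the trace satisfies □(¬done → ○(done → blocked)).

Satisfied

¬done → ○(done → blocked) holds at every position 0..7, and those are all positions ever visited, so □(¬done → ○(done → blocked)) holds.
Positions where ¬done holds: 0, 1, 2, 3, 4.
Check ○(done → blocked) at each: 0→ok, 1→ok, 2→ok, 3→ok, 4→ok.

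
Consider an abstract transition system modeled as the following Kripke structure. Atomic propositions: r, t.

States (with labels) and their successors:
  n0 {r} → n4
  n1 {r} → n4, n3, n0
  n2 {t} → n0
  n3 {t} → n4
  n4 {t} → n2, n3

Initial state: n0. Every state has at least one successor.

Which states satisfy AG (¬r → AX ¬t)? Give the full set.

States satisfying ¬r → AX ¬t: {n0, n1, n2}.
States satisfying AG (¬r → AX ¬t): ∅.

none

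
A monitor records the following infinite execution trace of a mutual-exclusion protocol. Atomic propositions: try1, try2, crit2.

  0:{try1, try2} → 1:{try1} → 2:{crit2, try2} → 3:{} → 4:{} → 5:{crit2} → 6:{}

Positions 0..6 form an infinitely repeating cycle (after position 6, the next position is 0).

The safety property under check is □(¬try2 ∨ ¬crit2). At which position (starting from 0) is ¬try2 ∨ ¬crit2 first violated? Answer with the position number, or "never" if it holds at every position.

2

Check ¬try2 ∨ ¬crit2 at each position in order: 0 ✓, 1 ✓.
At position 2 the labels are {crit2, try2}, so ¬try2 ∨ ¬crit2 is false there. This is the first violation.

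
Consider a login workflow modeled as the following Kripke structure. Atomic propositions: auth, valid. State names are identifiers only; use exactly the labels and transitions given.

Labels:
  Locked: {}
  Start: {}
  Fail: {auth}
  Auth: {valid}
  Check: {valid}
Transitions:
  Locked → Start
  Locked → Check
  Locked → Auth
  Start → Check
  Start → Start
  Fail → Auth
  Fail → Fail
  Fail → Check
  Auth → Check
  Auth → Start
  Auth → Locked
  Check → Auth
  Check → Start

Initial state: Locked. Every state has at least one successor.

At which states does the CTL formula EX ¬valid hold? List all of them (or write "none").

States satisfying ¬valid: {Locked, Start, Fail}.
States satisfying EX ¬valid: {Locked, Start, Fail, Auth, Check}.

{Locked, Start, Fail, Auth, Check}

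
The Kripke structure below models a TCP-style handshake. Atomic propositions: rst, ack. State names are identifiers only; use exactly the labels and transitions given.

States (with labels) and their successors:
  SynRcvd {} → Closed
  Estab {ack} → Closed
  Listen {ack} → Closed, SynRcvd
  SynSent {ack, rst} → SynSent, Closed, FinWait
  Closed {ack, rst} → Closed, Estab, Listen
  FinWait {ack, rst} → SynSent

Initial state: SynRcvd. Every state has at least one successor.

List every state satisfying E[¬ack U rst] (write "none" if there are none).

States satisfying ¬ack: {SynRcvd}.
States satisfying rst: {SynSent, Closed, FinWait}.
States satisfying E[¬ack U rst]: {SynRcvd, SynSent, Closed, FinWait}.

{SynRcvd, SynSent, Closed, FinWait}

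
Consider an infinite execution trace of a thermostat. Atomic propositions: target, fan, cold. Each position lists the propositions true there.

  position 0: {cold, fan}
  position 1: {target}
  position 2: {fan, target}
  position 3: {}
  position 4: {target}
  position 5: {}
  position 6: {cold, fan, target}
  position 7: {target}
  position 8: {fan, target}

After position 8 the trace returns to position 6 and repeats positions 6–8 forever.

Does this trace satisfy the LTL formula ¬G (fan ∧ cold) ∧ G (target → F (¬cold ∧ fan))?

Yes

target → F (¬cold ∧ fan) holds at every position 0..8, and those are all positions ever visited, so G (target → F (¬cold ∧ fan)) holds.
Positions where target holds: 1, 2, 4, 6, 7, 8.
Check F (¬cold ∧ fan) at each: 1→ok, 2→ok, 4→ok, 6→ok, 7→ok, 8→ok.
At position 0: ¬G (fan ∧ cold) is true; G (target → F (¬cold ∧ fan)) is true; so ¬G (fan ∧ cold) ∧ G (target → F (¬cold ∧ fan)) is true.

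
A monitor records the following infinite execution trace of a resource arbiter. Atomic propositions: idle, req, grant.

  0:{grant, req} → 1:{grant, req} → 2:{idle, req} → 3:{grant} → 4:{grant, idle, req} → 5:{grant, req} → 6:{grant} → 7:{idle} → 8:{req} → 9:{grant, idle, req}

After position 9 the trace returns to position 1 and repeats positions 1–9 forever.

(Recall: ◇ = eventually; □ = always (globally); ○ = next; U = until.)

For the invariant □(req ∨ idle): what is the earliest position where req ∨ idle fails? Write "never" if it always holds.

Check req ∨ idle at each position in order: 0 ✓, 1 ✓, 2 ✓.
At position 3 the labels are {grant}, so req ∨ idle is false there. This is the first violation.

3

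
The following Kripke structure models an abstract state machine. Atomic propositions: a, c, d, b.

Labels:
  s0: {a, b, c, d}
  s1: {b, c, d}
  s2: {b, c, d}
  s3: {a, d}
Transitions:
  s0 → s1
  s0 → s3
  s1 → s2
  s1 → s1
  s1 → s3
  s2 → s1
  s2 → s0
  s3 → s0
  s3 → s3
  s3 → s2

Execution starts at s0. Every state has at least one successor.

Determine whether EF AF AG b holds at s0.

States satisfying AF AG b: ∅.
States satisfying EF AF AG b: ∅.
No suitable path/successor from s0 witnesses the formula.
s0 ∉ Sat(EF AF AG b).

Violated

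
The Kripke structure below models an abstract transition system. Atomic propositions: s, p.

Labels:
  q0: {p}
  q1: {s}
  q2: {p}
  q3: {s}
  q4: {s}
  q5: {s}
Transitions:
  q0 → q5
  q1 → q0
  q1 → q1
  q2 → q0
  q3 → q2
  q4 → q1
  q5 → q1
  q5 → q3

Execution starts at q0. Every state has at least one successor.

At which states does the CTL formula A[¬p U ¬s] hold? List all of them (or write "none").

{q0, q2, q3}

States satisfying ¬p: {q1, q3, q4, q5}.
States satisfying ¬s: {q0, q2}.
States satisfying A[¬p U ¬s]: {q0, q2, q3}.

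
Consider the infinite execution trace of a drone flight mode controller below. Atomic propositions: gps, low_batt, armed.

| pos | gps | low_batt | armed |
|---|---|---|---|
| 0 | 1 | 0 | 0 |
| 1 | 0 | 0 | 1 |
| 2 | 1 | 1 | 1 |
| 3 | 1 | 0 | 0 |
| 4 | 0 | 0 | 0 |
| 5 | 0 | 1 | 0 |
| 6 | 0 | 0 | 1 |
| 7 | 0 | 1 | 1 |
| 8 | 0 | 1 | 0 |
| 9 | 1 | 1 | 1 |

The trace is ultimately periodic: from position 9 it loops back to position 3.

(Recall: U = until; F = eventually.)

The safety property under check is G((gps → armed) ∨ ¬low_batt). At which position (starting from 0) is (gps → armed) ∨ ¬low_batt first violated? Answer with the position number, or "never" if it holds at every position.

never

(gps → armed) ∨ ¬low_batt holds at every position 0..9, and those are all the positions the trace ever visits, so the invariant G((gps → armed) ∨ ¬low_batt) is never violated.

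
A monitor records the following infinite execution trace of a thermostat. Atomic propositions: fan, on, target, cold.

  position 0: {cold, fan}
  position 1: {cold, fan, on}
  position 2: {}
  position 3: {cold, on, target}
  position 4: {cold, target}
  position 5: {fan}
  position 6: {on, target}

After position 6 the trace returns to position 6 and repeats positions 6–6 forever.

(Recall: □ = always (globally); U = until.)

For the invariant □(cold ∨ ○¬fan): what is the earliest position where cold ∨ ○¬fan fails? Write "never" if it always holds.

cold ∨ ○¬fan holds at every position 0..6, and those are all the positions the trace ever visits, so the invariant □(cold ∨ ○¬fan) is never violated.

never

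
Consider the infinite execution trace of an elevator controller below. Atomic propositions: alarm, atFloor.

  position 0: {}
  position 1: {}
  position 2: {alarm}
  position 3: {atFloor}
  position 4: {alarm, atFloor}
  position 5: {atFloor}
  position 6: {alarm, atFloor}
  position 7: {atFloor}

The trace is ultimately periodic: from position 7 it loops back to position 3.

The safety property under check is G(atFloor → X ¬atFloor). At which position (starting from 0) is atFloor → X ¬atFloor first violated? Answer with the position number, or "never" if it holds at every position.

3

Check atFloor → X ¬atFloor at each position in order: 0 ✓, 1 ✓, 2 ✓.
At position 3 the labels are {atFloor} and the next position 4 has {alarm, atFloor}, so atFloor → X ¬atFloor is false there. This is the first violation.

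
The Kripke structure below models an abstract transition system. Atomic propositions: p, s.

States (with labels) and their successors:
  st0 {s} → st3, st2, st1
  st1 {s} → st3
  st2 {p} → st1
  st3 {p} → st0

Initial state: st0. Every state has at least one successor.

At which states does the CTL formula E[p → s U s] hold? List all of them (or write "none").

{st0, st1}

States satisfying p → s: {st0, st1}.
States satisfying s: {st0, st1}.
States satisfying E[p → s U s]: {st0, st1}.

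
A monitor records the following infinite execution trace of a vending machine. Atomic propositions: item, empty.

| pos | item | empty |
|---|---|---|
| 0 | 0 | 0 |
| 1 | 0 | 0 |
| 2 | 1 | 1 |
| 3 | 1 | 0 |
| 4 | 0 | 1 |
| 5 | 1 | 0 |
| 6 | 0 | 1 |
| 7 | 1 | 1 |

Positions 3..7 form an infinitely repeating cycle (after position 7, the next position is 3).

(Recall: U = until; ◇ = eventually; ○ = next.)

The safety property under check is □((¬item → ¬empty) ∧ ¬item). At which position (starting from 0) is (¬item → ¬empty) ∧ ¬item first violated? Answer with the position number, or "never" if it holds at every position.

2

Check (¬item → ¬empty) ∧ ¬item at each position in order: 0 ✓, 1 ✓.
At position 2 the labels are {empty, item}, so (¬item → ¬empty) ∧ ¬item is false there. This is the first violation.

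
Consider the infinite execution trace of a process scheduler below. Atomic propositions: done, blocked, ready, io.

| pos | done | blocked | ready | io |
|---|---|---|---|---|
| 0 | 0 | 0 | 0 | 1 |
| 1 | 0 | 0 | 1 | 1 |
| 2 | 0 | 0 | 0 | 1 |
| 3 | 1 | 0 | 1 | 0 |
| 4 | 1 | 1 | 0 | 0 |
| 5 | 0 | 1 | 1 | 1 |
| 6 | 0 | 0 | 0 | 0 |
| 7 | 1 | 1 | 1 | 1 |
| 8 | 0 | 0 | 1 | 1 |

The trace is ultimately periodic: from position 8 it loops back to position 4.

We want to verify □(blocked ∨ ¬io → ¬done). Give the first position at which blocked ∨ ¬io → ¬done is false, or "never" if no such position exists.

3

Check blocked ∨ ¬io → ¬done at each position in order: 0 ✓, 1 ✓, 2 ✓.
At position 3 the labels are {done, ready}, so blocked ∨ ¬io → ¬done is false there. This is the first violation.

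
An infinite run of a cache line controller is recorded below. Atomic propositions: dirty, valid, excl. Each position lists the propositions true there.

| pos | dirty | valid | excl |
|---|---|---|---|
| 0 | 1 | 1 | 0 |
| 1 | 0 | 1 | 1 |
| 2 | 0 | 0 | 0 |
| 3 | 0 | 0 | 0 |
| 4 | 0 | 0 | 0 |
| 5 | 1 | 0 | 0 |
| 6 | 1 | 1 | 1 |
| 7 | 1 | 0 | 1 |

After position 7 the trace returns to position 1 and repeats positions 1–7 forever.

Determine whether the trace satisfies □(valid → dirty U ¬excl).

valid → dirty U ¬excl must hold at every position from 0 onward. It fails at position 1, so □(valid → dirty U ¬excl) is false.
Positions where valid holds: 0, 1, 6.
Check dirty U ¬excl at each: 0→ok, 1→fails, 6→fails.

Violated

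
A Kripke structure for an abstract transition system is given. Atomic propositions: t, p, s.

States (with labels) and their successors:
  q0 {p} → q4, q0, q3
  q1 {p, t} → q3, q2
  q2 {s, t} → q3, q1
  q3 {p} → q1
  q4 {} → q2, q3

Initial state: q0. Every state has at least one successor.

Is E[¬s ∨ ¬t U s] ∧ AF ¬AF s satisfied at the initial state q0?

Satisfied

States satisfying ¬s ∨ ¬t: {q0, q1, q3, q4}.
States satisfying s: {q2}.
States satisfying E[¬s ∨ ¬t U s]: {q0, q1, q2, q3, q4}.
States satisfying ¬AF s: {q0, q1, q3, q4}.
States satisfying AF ¬AF s: {q0, q1, q2, q3, q4}.
States satisfying E[¬s ∨ ¬t U s] ∧ AF ¬AF s: {q0, q1, q2, q3, q4}.
q0 ∈ Sat(E[¬s ∨ ¬t U s] ∧ AF ¬AF s).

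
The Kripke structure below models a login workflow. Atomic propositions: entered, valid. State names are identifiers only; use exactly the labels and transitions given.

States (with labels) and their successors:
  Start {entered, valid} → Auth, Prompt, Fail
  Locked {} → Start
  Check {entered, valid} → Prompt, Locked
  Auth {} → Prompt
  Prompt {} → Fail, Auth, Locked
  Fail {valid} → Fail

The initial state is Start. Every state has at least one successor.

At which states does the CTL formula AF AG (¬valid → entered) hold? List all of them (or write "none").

States satisfying AG (¬valid → entered): {Fail}.
States satisfying AF AG (¬valid → entered): {Fail}.

{Fail}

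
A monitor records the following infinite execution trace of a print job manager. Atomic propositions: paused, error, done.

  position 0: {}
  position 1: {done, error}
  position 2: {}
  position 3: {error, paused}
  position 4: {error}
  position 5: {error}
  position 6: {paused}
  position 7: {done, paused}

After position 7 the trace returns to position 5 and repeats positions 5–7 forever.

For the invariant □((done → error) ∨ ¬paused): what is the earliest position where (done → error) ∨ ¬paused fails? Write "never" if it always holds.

7

Check (done → error) ∨ ¬paused at each position in order: 0 ✓, 1 ✓, 2 ✓, 3 ✓, 4 ✓, 5 ✓, 6 ✓.
At position 7 the labels are {done, paused}, so (done → error) ∨ ¬paused is false there. This is the first violation.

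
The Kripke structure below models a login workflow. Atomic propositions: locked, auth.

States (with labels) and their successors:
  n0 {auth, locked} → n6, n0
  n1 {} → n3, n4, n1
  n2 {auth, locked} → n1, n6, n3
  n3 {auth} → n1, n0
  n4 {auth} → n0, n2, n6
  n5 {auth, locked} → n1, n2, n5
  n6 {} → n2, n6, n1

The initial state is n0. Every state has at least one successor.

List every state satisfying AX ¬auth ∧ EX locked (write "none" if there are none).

States satisfying ¬auth: {n1, n6}.
States satisfying AX ¬auth: ∅.
States satisfying locked: {n0, n2, n5}.
States satisfying EX locked: {n0, n3, n4, n5, n6}.
States satisfying AX ¬auth ∧ EX locked: ∅.

none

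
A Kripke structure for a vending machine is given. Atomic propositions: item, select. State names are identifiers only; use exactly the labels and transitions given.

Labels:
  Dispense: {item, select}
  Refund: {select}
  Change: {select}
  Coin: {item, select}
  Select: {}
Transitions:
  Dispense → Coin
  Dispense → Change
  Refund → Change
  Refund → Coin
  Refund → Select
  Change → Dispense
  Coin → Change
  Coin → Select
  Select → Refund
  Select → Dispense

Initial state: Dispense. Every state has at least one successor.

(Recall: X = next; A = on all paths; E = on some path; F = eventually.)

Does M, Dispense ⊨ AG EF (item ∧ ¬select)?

States satisfying EF (item ∧ ¬select): ∅.
States satisfying AG EF (item ∧ ¬select): ∅.
Change is reachable from Dispense and violates EF (item ∧ ¬select), so AG fails at Dispense.
Dispense ∉ Sat(AG EF (item ∧ ¬select)).

Does not hold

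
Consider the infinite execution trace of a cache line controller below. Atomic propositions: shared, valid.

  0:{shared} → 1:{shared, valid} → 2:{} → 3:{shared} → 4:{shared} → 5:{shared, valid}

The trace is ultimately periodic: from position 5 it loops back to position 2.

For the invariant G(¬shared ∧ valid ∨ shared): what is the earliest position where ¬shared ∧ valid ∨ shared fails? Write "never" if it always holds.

2

Check ¬shared ∧ valid ∨ shared at each position in order: 0 ✓, 1 ✓.
At position 2 the labels are {}, so ¬shared ∧ valid ∨ shared is false there. This is the first violation.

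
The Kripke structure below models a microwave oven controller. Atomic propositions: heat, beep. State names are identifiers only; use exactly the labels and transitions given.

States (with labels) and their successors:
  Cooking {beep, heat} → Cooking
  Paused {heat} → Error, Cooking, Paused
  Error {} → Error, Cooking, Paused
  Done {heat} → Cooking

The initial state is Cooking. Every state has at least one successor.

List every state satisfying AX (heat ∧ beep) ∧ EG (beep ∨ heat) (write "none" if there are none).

States satisfying heat ∧ beep: {Cooking}.
States satisfying AX (heat ∧ beep): {Cooking, Done}.
States satisfying beep ∨ heat: {Cooking, Paused, Done}.
States satisfying EG (beep ∨ heat): {Cooking, Paused, Done}.
States satisfying AX (heat ∧ beep) ∧ EG (beep ∨ heat): {Cooking, Done}.

{Cooking, Done}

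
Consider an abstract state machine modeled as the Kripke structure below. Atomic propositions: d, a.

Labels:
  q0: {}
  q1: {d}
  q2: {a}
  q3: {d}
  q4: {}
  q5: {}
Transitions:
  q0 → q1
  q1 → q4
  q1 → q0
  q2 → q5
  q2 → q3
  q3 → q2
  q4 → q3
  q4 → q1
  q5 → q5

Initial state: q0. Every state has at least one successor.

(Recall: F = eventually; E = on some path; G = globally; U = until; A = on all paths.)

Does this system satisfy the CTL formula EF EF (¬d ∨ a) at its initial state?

States satisfying EF (¬d ∨ a): {q0, q1, q2, q3, q4, q5}.
States satisfying EF EF (¬d ∨ a): {q0, q1, q2, q3, q4, q5}.
Some path from q0 reaches a state where EF (¬d ∨ a) holds.
q0 ∈ Sat(EF EF (¬d ∨ a)).

Yes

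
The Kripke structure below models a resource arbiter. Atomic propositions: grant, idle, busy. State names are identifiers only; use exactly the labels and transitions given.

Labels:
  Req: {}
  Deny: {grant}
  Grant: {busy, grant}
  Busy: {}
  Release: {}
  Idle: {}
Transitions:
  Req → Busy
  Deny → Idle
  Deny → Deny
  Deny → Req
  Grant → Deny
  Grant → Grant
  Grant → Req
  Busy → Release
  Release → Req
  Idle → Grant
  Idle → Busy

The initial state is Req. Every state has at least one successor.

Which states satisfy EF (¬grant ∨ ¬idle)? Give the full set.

{Req, Deny, Grant, Busy, Release, Idle}

States satisfying ¬grant ∨ ¬idle: {Req, Deny, Grant, Busy, Release, Idle}.
States satisfying EF (¬grant ∨ ¬idle): {Req, Deny, Grant, Busy, Release, Idle}.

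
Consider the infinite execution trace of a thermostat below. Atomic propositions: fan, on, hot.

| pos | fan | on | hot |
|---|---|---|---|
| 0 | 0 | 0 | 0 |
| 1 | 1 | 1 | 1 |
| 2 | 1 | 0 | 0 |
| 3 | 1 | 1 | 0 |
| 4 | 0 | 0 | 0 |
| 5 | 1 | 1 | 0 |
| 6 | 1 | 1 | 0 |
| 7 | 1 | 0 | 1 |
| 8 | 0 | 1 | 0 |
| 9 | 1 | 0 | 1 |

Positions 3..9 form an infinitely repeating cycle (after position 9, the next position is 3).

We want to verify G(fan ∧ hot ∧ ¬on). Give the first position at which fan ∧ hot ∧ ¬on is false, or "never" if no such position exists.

0

At position 0 the labels are {}, so fan ∧ hot ∧ ¬on is false there. This is the first violation.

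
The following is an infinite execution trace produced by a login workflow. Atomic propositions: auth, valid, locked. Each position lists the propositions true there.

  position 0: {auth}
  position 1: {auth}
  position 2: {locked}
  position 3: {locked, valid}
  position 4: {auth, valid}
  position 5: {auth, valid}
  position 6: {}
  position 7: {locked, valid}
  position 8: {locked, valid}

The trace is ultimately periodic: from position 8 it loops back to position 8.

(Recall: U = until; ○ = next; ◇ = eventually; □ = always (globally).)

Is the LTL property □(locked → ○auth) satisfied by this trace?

Does not hold

locked → ○auth must hold at every position from 0 onward. It fails at position 2, so □(locked → ○auth) is false.
Positions where locked holds: 2, 3, 7, 8.
Check ○auth at each: 2→fails, 3→ok, 7→fails, 8→fails.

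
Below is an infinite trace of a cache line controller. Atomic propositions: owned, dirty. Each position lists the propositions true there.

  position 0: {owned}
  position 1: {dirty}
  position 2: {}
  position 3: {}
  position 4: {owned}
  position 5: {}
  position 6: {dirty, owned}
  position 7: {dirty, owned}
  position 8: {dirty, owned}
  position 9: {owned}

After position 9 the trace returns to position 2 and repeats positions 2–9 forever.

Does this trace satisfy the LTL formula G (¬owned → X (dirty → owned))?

Satisfied

¬owned → X (dirty → owned) holds at every position 0..9, and those are all positions ever visited, so G (¬owned → X (dirty → owned)) holds.
Positions where ¬owned holds: 1, 2, 3, 5.
Check X (dirty → owned) at each: 1→ok, 2→ok, 3→ok, 5→ok.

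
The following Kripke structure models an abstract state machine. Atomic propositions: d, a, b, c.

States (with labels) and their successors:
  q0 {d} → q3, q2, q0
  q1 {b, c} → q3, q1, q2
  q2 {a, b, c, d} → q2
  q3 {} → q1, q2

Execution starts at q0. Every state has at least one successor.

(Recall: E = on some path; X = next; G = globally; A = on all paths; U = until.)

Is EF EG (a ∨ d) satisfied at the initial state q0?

Holds

States satisfying EG (a ∨ d): {q0, q2}.
States satisfying EF EG (a ∨ d): {q0, q1, q2, q3}.
Some path from q0 reaches a state where EG (a ∨ d) holds.
q0 ∈ Sat(EF EG (a ∨ d)).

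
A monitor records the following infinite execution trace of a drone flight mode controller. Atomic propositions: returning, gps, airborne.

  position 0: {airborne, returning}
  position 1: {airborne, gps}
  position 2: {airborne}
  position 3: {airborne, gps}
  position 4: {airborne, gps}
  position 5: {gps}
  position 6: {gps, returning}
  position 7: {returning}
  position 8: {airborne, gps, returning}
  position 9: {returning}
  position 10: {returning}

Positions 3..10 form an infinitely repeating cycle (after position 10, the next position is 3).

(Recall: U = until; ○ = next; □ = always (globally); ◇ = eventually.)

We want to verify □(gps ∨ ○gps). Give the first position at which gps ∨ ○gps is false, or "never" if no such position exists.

Check gps ∨ ○gps at each position in order: 0 ✓, 1 ✓, 2 ✓, 3 ✓, 4 ✓, 5 ✓, 6 ✓, 7 ✓, 8 ✓.
At position 9 the labels are {returning} and the next position 10 has {returning}, so gps ∨ ○gps is false there. This is the first violation.

9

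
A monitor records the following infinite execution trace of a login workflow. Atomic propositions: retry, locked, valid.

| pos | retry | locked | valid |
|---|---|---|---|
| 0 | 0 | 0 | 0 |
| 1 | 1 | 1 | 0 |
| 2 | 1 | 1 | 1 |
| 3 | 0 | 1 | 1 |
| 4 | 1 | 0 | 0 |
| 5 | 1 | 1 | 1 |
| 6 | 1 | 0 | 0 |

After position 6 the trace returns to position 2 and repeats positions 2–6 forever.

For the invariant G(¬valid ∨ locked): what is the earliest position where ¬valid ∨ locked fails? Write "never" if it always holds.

¬valid ∨ locked holds at every position 0..6, and those are all the positions the trace ever visits, so the invariant G(¬valid ∨ locked) is never violated.

never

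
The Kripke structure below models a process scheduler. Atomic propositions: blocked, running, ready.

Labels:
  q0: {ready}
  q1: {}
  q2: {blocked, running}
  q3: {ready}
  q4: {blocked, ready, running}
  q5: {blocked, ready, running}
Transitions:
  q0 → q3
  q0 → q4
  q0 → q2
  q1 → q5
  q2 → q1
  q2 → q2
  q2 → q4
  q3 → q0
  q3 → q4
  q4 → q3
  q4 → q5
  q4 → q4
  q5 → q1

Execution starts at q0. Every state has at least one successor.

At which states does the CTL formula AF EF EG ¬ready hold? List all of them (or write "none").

States satisfying EF EG ¬ready: {q0, q2, q3, q4}.
States satisfying AF EF EG ¬ready: {q0, q2, q3, q4}.

{q0, q2, q3, q4}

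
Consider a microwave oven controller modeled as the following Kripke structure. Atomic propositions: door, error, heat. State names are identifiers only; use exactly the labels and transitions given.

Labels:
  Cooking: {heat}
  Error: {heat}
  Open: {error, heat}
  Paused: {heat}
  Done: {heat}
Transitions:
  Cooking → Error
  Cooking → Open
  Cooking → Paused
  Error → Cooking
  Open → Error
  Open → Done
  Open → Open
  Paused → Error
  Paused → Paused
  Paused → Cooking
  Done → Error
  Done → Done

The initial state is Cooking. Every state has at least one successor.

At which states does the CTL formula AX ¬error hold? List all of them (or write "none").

{Error, Paused, Done}

States satisfying ¬error: {Cooking, Error, Paused, Done}.
States satisfying AX ¬error: {Error, Paused, Done}.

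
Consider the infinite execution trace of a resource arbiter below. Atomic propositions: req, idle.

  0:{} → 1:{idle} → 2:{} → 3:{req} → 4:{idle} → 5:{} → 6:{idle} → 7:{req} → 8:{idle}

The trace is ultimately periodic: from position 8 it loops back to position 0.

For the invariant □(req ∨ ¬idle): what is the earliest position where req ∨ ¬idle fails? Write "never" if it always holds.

1

Check req ∨ ¬idle at each position in order: 0 ✓.
At position 1 the labels are {idle}, so req ∨ ¬idle is false there. This is the first violation.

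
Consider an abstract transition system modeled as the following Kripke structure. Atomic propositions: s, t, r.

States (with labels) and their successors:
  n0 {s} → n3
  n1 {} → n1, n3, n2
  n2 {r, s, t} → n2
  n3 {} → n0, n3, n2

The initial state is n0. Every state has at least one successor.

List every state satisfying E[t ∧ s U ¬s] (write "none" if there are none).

{n1, n3}

States satisfying t ∧ s: {n2}.
States satisfying ¬s: {n1, n3}.
States satisfying E[t ∧ s U ¬s]: {n1, n3}.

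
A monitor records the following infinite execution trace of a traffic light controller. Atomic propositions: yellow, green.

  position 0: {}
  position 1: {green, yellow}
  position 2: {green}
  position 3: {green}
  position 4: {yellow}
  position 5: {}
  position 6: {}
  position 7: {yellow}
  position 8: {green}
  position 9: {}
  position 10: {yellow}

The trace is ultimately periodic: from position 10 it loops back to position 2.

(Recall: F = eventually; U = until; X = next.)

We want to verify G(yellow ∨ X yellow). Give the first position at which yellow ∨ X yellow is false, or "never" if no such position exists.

Check yellow ∨ X yellow at each position in order: 0 ✓, 1 ✓.
At position 2 the labels are {green} and the next position 3 has {green}, so yellow ∨ X yellow is false there. This is the first violation.

2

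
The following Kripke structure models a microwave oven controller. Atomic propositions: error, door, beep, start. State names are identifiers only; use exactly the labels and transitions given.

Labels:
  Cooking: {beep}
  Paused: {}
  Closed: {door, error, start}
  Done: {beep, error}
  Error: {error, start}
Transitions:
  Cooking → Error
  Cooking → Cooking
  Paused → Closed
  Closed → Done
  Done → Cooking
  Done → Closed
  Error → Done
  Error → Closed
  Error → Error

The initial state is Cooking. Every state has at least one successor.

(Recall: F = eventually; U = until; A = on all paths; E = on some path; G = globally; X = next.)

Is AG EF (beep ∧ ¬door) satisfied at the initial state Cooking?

Yes

States satisfying EF (beep ∧ ¬door): {Cooking, Paused, Closed, Done, Error}.
States satisfying AG EF (beep ∧ ¬door): {Cooking, Paused, Closed, Done, Error}.
Every state reachable from Cooking satisfies EF (beep ∧ ¬door).
Cooking ∈ Sat(AG EF (beep ∧ ¬door)).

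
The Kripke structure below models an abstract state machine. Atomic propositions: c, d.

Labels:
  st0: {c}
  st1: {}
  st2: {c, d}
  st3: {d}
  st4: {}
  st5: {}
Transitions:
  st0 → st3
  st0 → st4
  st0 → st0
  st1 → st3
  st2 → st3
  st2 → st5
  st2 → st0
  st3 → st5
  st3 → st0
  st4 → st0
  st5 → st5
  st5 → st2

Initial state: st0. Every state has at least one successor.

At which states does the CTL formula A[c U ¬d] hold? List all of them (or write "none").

States satisfying c: {st0, st2}.
States satisfying ¬d: {st0, st1, st4, st5}.
States satisfying A[c U ¬d]: {st0, st1, st4, st5}.

{st0, st1, st4, st5}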